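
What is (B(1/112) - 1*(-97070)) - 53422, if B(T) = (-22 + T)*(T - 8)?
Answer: 549724897/12544 ≈ 43824.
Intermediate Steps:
B(T) = (-22 + T)*(-8 + T)
(B(1/112) - 1*(-97070)) - 53422 = ((176 + (1/112)² - 30/112) - 1*(-97070)) - 53422 = ((176 + (1/112)² - 30*1/112) + 97070) - 53422 = ((176 + 1/12544 - 15/56) + 97070) - 53422 = (2204385/12544 + 97070) - 53422 = 1219850465/12544 - 53422 = 549724897/12544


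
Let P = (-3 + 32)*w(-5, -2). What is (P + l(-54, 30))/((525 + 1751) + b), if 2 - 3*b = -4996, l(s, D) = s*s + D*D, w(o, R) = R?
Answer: 1879/1971 ≈ 0.95332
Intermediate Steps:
l(s, D) = D² + s² (l(s, D) = s² + D² = D² + s²)
P = -58 (P = (-3 + 32)*(-2) = 29*(-2) = -58)
b = 1666 (b = ⅔ - ⅓*(-4996) = ⅔ + 4996/3 = 1666)
(P + l(-54, 30))/((525 + 1751) + b) = (-58 + (30² + (-54)²))/((525 + 1751) + 1666) = (-58 + (900 + 2916))/(2276 + 1666) = (-58 + 3816)/3942 = 3758*(1/3942) = 1879/1971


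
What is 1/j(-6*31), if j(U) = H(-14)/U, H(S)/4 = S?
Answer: 93/28 ≈ 3.3214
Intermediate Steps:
H(S) = 4*S
j(U) = -56/U (j(U) = (4*(-14))/U = -56/U)
1/j(-6*31) = 1/(-56/((-6*31))) = 1/(-56/(-186)) = 1/(-56*(-1/186)) = 1/(28/93) = 93/28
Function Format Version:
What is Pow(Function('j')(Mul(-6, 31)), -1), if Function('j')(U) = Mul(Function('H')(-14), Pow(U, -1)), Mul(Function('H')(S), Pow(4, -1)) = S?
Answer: Rational(93, 28) ≈ 3.3214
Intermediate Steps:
Function('H')(S) = Mul(4, S)
Function('j')(U) = Mul(-56, Pow(U, -1)) (Function('j')(U) = Mul(Mul(4, -14), Pow(U, -1)) = Mul(-56, Pow(U, -1)))
Pow(Function('j')(Mul(-6, 31)), -1) = Pow(Mul(-56, Pow(Mul(-6, 31), -1)), -1) = Pow(Mul(-56, Pow(-186, -1)), -1) = Pow(Mul(-56, Rational(-1, 186)), -1) = Pow(Rational(28, 93), -1) = Rational(93, 28)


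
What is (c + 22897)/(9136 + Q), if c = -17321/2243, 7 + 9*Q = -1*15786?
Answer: 462065850/149004733 ≈ 3.1010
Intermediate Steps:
Q = -15793/9 (Q = -7/9 + (-1*15786)/9 = -7/9 + (⅑)*(-15786) = -7/9 - 1754 = -15793/9 ≈ -1754.8)
c = -17321/2243 (c = -17321*1/2243 = -17321/2243 ≈ -7.7222)
(c + 22897)/(9136 + Q) = (-17321/2243 + 22897)/(9136 - 15793/9) = 51340650/(2243*(66431/9)) = (51340650/2243)*(9/66431) = 462065850/149004733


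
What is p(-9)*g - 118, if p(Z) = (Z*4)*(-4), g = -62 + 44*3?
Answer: 9962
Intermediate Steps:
g = 70 (g = -62 + 132 = 70)
p(Z) = -16*Z (p(Z) = (4*Z)*(-4) = -16*Z)
p(-9)*g - 118 = -16*(-9)*70 - 118 = 144*70 - 118 = 10080 - 118 = 9962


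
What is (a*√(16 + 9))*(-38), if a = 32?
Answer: -6080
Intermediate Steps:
(a*√(16 + 9))*(-38) = (32*√(16 + 9))*(-38) = (32*√25)*(-38) = (32*5)*(-38) = 160*(-38) = -6080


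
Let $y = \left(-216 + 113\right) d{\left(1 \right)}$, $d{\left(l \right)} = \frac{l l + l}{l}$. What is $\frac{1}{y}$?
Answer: $- \frac{1}{206} \approx -0.0048544$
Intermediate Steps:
$d{\left(l \right)} = \frac{l + l^{2}}{l}$ ($d{\left(l \right)} = \frac{l^{2} + l}{l} = \frac{l + l^{2}}{l}$)
$y = -206$ ($y = \left(-216 + 113\right) \left(1 + 1\right) = \left(-103\right) 2 = -206$)
$\frac{1}{y} = \frac{1}{-206} = - \frac{1}{206}$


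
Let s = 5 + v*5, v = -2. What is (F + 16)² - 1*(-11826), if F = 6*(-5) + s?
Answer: 12187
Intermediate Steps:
s = -5 (s = 5 - 2*5 = 5 - 10 = -5)
F = -35 (F = 6*(-5) - 5 = -30 - 5 = -35)
(F + 16)² - 1*(-11826) = (-35 + 16)² - 1*(-11826) = (-19)² + 11826 = 361 + 11826 = 12187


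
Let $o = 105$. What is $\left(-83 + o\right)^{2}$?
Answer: $484$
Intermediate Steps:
$\left(-83 + o\right)^{2} = \left(-83 + 105\right)^{2} = 22^{2} = 484$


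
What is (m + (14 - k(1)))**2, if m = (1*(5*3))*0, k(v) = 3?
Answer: 121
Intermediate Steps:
m = 0 (m = (1*15)*0 = 15*0 = 0)
(m + (14 - k(1)))**2 = (0 + (14 - 1*3))**2 = (0 + (14 - 3))**2 = (0 + 11)**2 = 11**2 = 121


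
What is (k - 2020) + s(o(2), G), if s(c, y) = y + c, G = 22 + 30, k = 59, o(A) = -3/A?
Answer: -3821/2 ≈ -1910.5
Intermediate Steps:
G = 52
s(c, y) = c + y
(k - 2020) + s(o(2), G) = (59 - 2020) + (-3/2 + 52) = -1961 + (-3*½ + 52) = -1961 + (-3/2 + 52) = -1961 + 101/2 = -3821/2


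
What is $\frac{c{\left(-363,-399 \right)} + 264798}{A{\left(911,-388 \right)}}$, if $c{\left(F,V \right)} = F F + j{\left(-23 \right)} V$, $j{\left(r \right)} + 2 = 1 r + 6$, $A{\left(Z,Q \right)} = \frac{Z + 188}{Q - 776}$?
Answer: $- \frac{470428272}{1099} \approx -4.2805 \cdot 10^{5}$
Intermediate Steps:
$A{\left(Z,Q \right)} = \frac{188 + Z}{-776 + Q}$
$j{\left(r \right)} = 4 + r$ ($j{\left(r \right)} = -2 + \left(1 r + 6\right) = -2 + \left(r + 6\right) = -2 + \left(6 + r\right) = 4 + r$)
$c{\left(F,V \right)} = F^{2} - 19 V$ ($c{\left(F,V \right)} = F F + \left(4 - 23\right) V = F^{2} - 19 V$)
$\frac{c{\left(-363,-399 \right)} + 264798}{A{\left(911,-388 \right)}} = \frac{\left(\left(-363\right)^{2} - -7581\right) + 264798}{\frac{1}{-776 - 388} \left(188 + 911\right)} = \frac{\left(131769 + 7581\right) + 264798}{\frac{1}{-1164} \cdot 1099} = \frac{139350 + 264798}{\left(- \frac{1}{1164}\right) 1099} = \frac{404148}{- \frac{1099}{1164}} = 404148 \left(- \frac{1164}{1099}\right) = - \frac{470428272}{1099}$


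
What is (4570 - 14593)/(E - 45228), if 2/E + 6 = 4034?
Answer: 20186322/91089191 ≈ 0.22161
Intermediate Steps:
E = 1/2014 (E = 2/(-6 + 4034) = 2/4028 = 2*(1/4028) = 1/2014 ≈ 0.00049652)
(4570 - 14593)/(E - 45228) = (4570 - 14593)/(1/2014 - 45228) = -10023/(-91089191/2014) = -10023*(-2014/91089191) = 20186322/91089191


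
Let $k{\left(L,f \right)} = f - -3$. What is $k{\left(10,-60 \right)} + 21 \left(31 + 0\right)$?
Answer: $594$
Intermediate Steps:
$k{\left(L,f \right)} = 3 + f$ ($k{\left(L,f \right)} = f + 3 = 3 + f$)
$k{\left(10,-60 \right)} + 21 \left(31 + 0\right) = \left(3 - 60\right) + 21 \left(31 + 0\right) = -57 + 21 \cdot 31 = -57 + 651 = 594$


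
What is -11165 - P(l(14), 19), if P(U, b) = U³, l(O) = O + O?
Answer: -33117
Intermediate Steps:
l(O) = 2*O
-11165 - P(l(14), 19) = -11165 - (2*14)³ = -11165 - 1*28³ = -11165 - 1*21952 = -11165 - 21952 = -33117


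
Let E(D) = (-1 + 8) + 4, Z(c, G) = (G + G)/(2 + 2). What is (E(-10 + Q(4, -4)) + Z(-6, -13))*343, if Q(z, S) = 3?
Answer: 3087/2 ≈ 1543.5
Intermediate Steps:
Z(c, G) = G/2 (Z(c, G) = (2*G)/4 = (2*G)*(¼) = G/2)
E(D) = 11 (E(D) = 7 + 4 = 11)
(E(-10 + Q(4, -4)) + Z(-6, -13))*343 = (11 + (½)*(-13))*343 = (11 - 13/2)*343 = (9/2)*343 = 3087/2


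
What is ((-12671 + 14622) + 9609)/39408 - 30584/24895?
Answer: -114683509/122632770 ≈ -0.93518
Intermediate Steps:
((-12671 + 14622) + 9609)/39408 - 30584/24895 = (1951 + 9609)*(1/39408) - 30584*1/24895 = 11560*(1/39408) - 30584/24895 = 1445/4926 - 30584/24895 = -114683509/122632770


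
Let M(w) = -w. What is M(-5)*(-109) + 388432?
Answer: 387887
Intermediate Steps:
M(-5)*(-109) + 388432 = -1*(-5)*(-109) + 388432 = 5*(-109) + 388432 = -545 + 388432 = 387887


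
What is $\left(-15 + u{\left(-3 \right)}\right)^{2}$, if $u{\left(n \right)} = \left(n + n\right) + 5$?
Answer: $256$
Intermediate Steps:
$u{\left(n \right)} = 5 + 2 n$ ($u{\left(n \right)} = 2 n + 5 = 5 + 2 n$)
$\left(-15 + u{\left(-3 \right)}\right)^{2} = \left(-15 + \left(5 + 2 \left(-3\right)\right)\right)^{2} = \left(-15 + \left(5 - 6\right)\right)^{2} = \left(-15 - 1\right)^{2} = \left(-16\right)^{2} = 256$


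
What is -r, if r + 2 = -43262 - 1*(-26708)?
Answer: 16556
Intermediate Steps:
r = -16556 (r = -2 + (-43262 - 1*(-26708)) = -2 + (-43262 + 26708) = -2 - 16554 = -16556)
-r = -1*(-16556) = 16556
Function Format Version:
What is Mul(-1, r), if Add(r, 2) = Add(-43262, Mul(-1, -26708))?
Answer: 16556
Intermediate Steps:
r = -16556 (r = Add(-2, Add(-43262, Mul(-1, -26708))) = Add(-2, Add(-43262, 26708)) = Add(-2, -16554) = -16556)
Mul(-1, r) = Mul(-1, -16556) = 16556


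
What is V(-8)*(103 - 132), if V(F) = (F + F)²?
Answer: -7424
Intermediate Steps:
V(F) = 4*F² (V(F) = (2*F)² = 4*F²)
V(-8)*(103 - 132) = (4*(-8)²)*(103 - 132) = (4*64)*(-29) = 256*(-29) = -7424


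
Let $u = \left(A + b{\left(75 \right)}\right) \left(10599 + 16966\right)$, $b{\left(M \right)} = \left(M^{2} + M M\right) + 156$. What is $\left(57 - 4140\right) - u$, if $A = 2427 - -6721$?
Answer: $-566575093$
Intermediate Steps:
$A = 9148$ ($A = 2427 + 6721 = 9148$)
$b{\left(M \right)} = 156 + 2 M^{2}$ ($b{\left(M \right)} = \left(M^{2} + M^{2}\right) + 156 = 2 M^{2} + 156 = 156 + 2 M^{2}$)
$u = 566571010$ ($u = \left(9148 + \left(156 + 2 \cdot 75^{2}\right)\right) \left(10599 + 16966\right) = \left(9148 + \left(156 + 2 \cdot 5625\right)\right) 27565 = \left(9148 + \left(156 + 11250\right)\right) 27565 = \left(9148 + 11406\right) 27565 = 20554 \cdot 27565 = 566571010$)
$\left(57 - 4140\right) - u = \left(57 - 4140\right) - 566571010 = -4083 - 566571010 = -566575093$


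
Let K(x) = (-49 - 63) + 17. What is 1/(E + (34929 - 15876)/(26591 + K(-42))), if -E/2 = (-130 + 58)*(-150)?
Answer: -2944/63588283 ≈ -4.6298e-5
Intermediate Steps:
E = -21600 (E = -2*(-130 + 58)*(-150) = -(-144)*(-150) = -2*10800 = -21600)
K(x) = -95 (K(x) = -112 + 17 = -95)
1/(E + (34929 - 15876)/(26591 + K(-42))) = 1/(-21600 + (34929 - 15876)/(26591 - 95)) = 1/(-21600 + 19053/26496) = 1/(-21600 + 19053*(1/26496)) = 1/(-21600 + 2117/2944) = 1/(-63588283/2944) = -2944/63588283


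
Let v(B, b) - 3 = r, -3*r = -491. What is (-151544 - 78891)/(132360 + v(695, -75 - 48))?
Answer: -138261/79516 ≈ -1.7388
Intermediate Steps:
r = 491/3 (r = -⅓*(-491) = 491/3 ≈ 163.67)
v(B, b) = 500/3 (v(B, b) = 3 + 491/3 = 500/3)
(-151544 - 78891)/(132360 + v(695, -75 - 48)) = (-151544 - 78891)/(132360 + 500/3) = -230435/397580/3 = -230435*3/397580 = -138261/79516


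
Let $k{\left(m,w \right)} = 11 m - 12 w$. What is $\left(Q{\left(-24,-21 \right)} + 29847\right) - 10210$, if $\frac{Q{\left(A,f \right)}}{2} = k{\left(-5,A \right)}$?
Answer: $20103$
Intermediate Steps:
$k{\left(m,w \right)} = - 12 w + 11 m$
$Q{\left(A,f \right)} = -110 - 24 A$ ($Q{\left(A,f \right)} = 2 \left(- 12 A + 11 \left(-5\right)\right) = 2 \left(- 12 A - 55\right) = 2 \left(-55 - 12 A\right) = -110 - 24 A$)
$\left(Q{\left(-24,-21 \right)} + 29847\right) - 10210 = \left(\left(-110 - -576\right) + 29847\right) - 10210 = \left(\left(-110 + 576\right) + 29847\right) - 10210 = \left(466 + 29847\right) - 10210 = 30313 - 10210 = 20103$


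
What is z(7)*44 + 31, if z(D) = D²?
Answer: 2187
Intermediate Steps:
z(7)*44 + 31 = 7²*44 + 31 = 49*44 + 31 = 2156 + 31 = 2187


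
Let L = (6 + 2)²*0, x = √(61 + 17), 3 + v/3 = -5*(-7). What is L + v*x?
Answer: 96*√78 ≈ 847.85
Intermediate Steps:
v = 96 (v = -9 + 3*(-5*(-7)) = -9 + 3*35 = -9 + 105 = 96)
x = √78 ≈ 8.8318
L = 0 (L = 8²*0 = 64*0 = 0)
L + v*x = 0 + 96*√78 = 96*√78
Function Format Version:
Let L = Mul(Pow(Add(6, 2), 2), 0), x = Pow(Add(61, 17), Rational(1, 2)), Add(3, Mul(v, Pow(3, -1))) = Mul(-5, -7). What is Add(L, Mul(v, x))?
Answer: Mul(96, Pow(78, Rational(1, 2))) ≈ 847.85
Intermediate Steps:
v = 96 (v = Add(-9, Mul(3, Mul(-5, -7))) = Add(-9, Mul(3, 35)) = Add(-9, 105) = 96)
x = Pow(78, Rational(1, 2)) ≈ 8.8318
L = 0 (L = Mul(Pow(8, 2), 0) = Mul(64, 0) = 0)
Add(L, Mul(v, x)) = Add(0, Mul(96, Pow(78, Rational(1, 2)))) = Mul(96, Pow(78, Rational(1, 2)))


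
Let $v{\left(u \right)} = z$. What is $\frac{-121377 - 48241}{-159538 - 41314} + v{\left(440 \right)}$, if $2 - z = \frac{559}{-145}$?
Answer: $\frac{97558979}{14561770} \approx 6.6997$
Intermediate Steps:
$z = \frac{849}{145}$ ($z = 2 - \frac{559}{-145} = 2 - 559 \left(- \frac{1}{145}\right) = 2 - - \frac{559}{145} = 2 + \frac{559}{145} = \frac{849}{145} \approx 5.8552$)
$v{\left(u \right)} = \frac{849}{145}$
$\frac{-121377 - 48241}{-159538 - 41314} + v{\left(440 \right)} = \frac{-121377 - 48241}{-159538 - 41314} + \frac{849}{145} = - \frac{169618}{-200852} + \frac{849}{145} = \left(-169618\right) \left(- \frac{1}{200852}\right) + \frac{849}{145} = \frac{84809}{100426} + \frac{849}{145} = \frac{97558979}{14561770}$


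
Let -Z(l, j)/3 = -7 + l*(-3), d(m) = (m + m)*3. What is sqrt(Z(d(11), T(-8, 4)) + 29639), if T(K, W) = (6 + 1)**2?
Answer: sqrt(30254) ≈ 173.94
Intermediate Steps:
T(K, W) = 49 (T(K, W) = 7**2 = 49)
d(m) = 6*m (d(m) = (2*m)*3 = 6*m)
Z(l, j) = 21 + 9*l (Z(l, j) = -3*(-7 + l*(-3)) = -3*(-7 - 3*l) = 21 + 9*l)
sqrt(Z(d(11), T(-8, 4)) + 29639) = sqrt((21 + 9*(6*11)) + 29639) = sqrt((21 + 9*66) + 29639) = sqrt((21 + 594) + 29639) = sqrt(615 + 29639) = sqrt(30254)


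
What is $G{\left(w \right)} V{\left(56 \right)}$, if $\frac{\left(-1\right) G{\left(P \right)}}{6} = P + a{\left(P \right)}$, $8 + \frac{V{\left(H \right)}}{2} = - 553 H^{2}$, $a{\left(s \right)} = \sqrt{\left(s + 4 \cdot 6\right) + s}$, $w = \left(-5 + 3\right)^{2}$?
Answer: $83242368 + 83242368 \sqrt{2} \approx 2.0096 \cdot 10^{8}$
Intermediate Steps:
$w = 4$ ($w = \left(-2\right)^{2} = 4$)
$a{\left(s \right)} = \sqrt{24 + 2 s}$ ($a{\left(s \right)} = \sqrt{\left(s + 24\right) + s} = \sqrt{\left(24 + s\right) + s} = \sqrt{24 + 2 s}$)
$V{\left(H \right)} = -16 - 1106 H^{2}$ ($V{\left(H \right)} = -16 + 2 \left(- 553 H^{2}\right) = -16 - 1106 H^{2}$)
$G{\left(P \right)} = - 6 P - 6 \sqrt{24 + 2 P}$ ($G{\left(P \right)} = - 6 \left(P + \sqrt{24 + 2 P}\right) = - 6 P - 6 \sqrt{24 + 2 P}$)
$G{\left(w \right)} V{\left(56 \right)} = \left(\left(-6\right) 4 - 6 \sqrt{24 + 2 \cdot 4}\right) \left(-16 - 1106 \cdot 56^{2}\right) = \left(-24 - 6 \sqrt{24 + 8}\right) \left(-16 - 3468416\right) = \left(-24 - 6 \sqrt{32}\right) \left(-16 - 3468416\right) = \left(-24 - 6 \cdot 4 \sqrt{2}\right) \left(-3468432\right) = \left(-24 - 24 \sqrt{2}\right) \left(-3468432\right) = 83242368 + 83242368 \sqrt{2}$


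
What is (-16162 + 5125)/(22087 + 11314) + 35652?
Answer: 1190801415/33401 ≈ 35652.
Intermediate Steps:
(-16162 + 5125)/(22087 + 11314) + 35652 = -11037/33401 + 35652 = 1190801415/33401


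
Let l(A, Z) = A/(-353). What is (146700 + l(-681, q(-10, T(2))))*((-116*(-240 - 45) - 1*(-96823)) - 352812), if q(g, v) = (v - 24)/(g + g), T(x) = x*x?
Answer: -11544552372549/353 ≈ -3.2704e+10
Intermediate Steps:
T(x) = x²
q(g, v) = (-24 + v)/(2*g) (q(g, v) = (-24 + v)/((2*g)) = (-24 + v)*(1/(2*g)) = (-24 + v)/(2*g))
l(A, Z) = -A/353 (l(A, Z) = A*(-1/353) = -A/353)
(146700 + l(-681, q(-10, T(2))))*((-116*(-240 - 45) - 1*(-96823)) - 352812) = (146700 - 1/353*(-681))*((-116*(-240 - 45) - 1*(-96823)) - 352812) = (146700 + 681/353)*((-116*(-285) + 96823) - 352812) = 51785781*((33060 + 96823) - 352812)/353 = 51785781*(129883 - 352812)/353 = (51785781/353)*(-222929) = -11544552372549/353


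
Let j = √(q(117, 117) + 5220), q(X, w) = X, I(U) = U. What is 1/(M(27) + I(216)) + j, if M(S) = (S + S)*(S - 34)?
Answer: -1/162 + 3*√593 ≈ 73.049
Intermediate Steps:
M(S) = 2*S*(-34 + S) (M(S) = (2*S)*(-34 + S) = 2*S*(-34 + S))
j = 3*√593 (j = √(117 + 5220) = √5337 = 3*√593 ≈ 73.055)
1/(M(27) + I(216)) + j = 1/(2*27*(-34 + 27) + 216) + 3*√593 = 1/(2*27*(-7) + 216) + 3*√593 = 1/(-378 + 216) + 3*√593 = 1/(-162) + 3*√593 = -1/162 + 3*√593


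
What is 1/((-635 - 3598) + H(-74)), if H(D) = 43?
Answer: -1/4190 ≈ -0.00023866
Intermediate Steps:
1/((-635 - 3598) + H(-74)) = 1/((-635 - 3598) + 43) = 1/(-4233 + 43) = 1/(-4190) = -1/4190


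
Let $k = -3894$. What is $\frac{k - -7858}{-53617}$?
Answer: $- \frac{3964}{53617} \approx -0.073932$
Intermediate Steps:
$\frac{k - -7858}{-53617} = \frac{-3894 - -7858}{-53617} = \left(-3894 + 7858\right) \left(- \frac{1}{53617}\right) = 3964 \left(- \frac{1}{53617}\right) = - \frac{3964}{53617}$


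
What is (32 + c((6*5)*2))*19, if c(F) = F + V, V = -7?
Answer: 1615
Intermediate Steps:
c(F) = -7 + F (c(F) = F - 7 = -7 + F)
(32 + c((6*5)*2))*19 = (32 + (-7 + (6*5)*2))*19 = (32 + (-7 + 30*2))*19 = (32 + (-7 + 60))*19 = (32 + 53)*19 = 85*19 = 1615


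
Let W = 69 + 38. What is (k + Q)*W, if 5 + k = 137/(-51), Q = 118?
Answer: 601982/51 ≈ 11804.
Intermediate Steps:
W = 107
k = -392/51 (k = -5 + 137/(-51) = -5 + 137*(-1/51) = -5 - 137/51 = -392/51 ≈ -7.6863)
(k + Q)*W = (-392/51 + 118)*107 = (5626/51)*107 = 601982/51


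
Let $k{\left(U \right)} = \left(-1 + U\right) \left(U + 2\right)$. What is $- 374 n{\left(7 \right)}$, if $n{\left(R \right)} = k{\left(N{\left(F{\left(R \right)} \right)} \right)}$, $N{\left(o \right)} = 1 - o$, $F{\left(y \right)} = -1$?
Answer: $-1496$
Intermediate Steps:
$k{\left(U \right)} = \left(-1 + U\right) \left(2 + U\right)$
$n{\left(R \right)} = 4$ ($n{\left(R \right)} = -2 + \left(1 - -1\right) + \left(1 - -1\right)^{2} = -2 + \left(1 + 1\right) + \left(1 + 1\right)^{2} = -2 + 2 + 2^{2} = -2 + 2 + 4 = 4$)
$- 374 n{\left(7 \right)} = \left(-374\right) 4 = -1496$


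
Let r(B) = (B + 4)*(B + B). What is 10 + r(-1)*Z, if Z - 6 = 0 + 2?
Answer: -38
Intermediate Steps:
Z = 8 (Z = 6 + (0 + 2) = 6 + 2 = 8)
r(B) = 2*B*(4 + B) (r(B) = (4 + B)*(2*B) = 2*B*(4 + B))
10 + r(-1)*Z = 10 + (2*(-1)*(4 - 1))*8 = 10 + (2*(-1)*3)*8 = 10 - 6*8 = 10 - 48 = -38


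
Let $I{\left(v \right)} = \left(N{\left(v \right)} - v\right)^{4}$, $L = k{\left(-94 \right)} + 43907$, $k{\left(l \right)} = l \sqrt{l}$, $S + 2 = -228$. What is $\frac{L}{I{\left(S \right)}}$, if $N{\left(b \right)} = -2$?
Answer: $\frac{43907}{2702336256} - \frac{47 i \sqrt{94}}{1351168128} \approx 1.6248 \cdot 10^{-5} - 3.3725 \cdot 10^{-7} i$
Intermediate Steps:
$S = -230$ ($S = -2 - 228 = -230$)
$k{\left(l \right)} = l^{\frac{3}{2}}$
$L = 43907 - 94 i \sqrt{94}$ ($L = \left(-94\right)^{\frac{3}{2}} + 43907 = - 94 i \sqrt{94} + 43907 = 43907 - 94 i \sqrt{94} \approx 43907.0 - 911.36 i$)
$I{\left(v \right)} = \left(-2 - v\right)^{4}$
$\frac{L}{I{\left(S \right)}} = \frac{43907 - 94 i \sqrt{94}}{\left(2 - 230\right)^{4}} = \frac{43907 - 94 i \sqrt{94}}{\left(-228\right)^{4}} = \frac{43907 - 94 i \sqrt{94}}{2702336256} = \left(43907 - 94 i \sqrt{94}\right) \frac{1}{2702336256} = \frac{43907}{2702336256} - \frac{47 i \sqrt{94}}{1351168128}$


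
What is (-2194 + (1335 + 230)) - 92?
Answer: -721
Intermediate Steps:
(-2194 + (1335 + 230)) - 92 = (-2194 + 1565) - 92 = -629 - 92 = -721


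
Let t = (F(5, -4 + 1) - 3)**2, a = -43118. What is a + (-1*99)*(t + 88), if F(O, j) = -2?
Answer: -54305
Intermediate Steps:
t = 25 (t = (-2 - 3)**2 = (-5)**2 = 25)
a + (-1*99)*(t + 88) = -43118 + (-1*99)*(25 + 88) = -43118 - 99*113 = -43118 - 11187 = -54305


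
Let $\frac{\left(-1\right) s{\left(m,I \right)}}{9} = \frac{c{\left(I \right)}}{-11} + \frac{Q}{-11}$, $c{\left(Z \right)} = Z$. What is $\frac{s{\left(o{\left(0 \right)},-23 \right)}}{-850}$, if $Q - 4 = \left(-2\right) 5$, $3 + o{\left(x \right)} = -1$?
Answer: $\frac{261}{9350} \approx 0.027914$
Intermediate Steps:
$o{\left(x \right)} = -4$ ($o{\left(x \right)} = -3 - 1 = -4$)
$Q = -6$ ($Q = 4 - 10 = -6$)
$s{\left(m,I \right)} = - \frac{54}{11} + \frac{9 I}{11}$ ($s{\left(m,I \right)} = - 9 \left(\frac{I}{-11} - \frac{6}{-11}\right) = - 9 \left(I \left(- \frac{1}{11}\right) - - \frac{6}{11}\right) = - 9 \left(- \frac{I}{11} + \frac{6}{11}\right) = - 9 \left(\frac{6}{11} - \frac{I}{11}\right) = - \frac{54}{11} + \frac{9 I}{11}$)
$\frac{s{\left(o{\left(0 \right)},-23 \right)}}{-850} = \frac{- \frac{54}{11} + \frac{9}{11} \left(-23\right)}{-850} = \left(- \frac{54}{11} - \frac{207}{11}\right) \left(- \frac{1}{850}\right) = \left(- \frac{261}{11}\right) \left(- \frac{1}{850}\right) = \frac{261}{9350}$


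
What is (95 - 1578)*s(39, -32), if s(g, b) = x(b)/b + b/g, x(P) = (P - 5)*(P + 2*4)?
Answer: 6609731/156 ≈ 42370.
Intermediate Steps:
x(P) = (-5 + P)*(8 + P) (x(P) = (-5 + P)*(P + 8) = (-5 + P)*(8 + P))
s(g, b) = b/g + (-40 + b² + 3*b)/b (s(g, b) = (-40 + b² + 3*b)/b + b/g = b/g + (-40 + b² + 3*b)/b)
(95 - 1578)*s(39, -32) = (95 - 1578)*(3 - 32 - 40/(-32) - 32/39) = -1483*(3 - 32 - 40*(-1/32) - 32*1/39) = -1483*(3 - 32 + 5/4 - 32/39) = -1483*(-4457/156) = 6609731/156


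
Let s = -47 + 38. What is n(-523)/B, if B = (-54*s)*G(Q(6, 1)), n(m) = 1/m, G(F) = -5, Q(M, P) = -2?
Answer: 1/1270890 ≈ 7.8685e-7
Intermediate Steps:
s = -9
B = -2430 (B = -54*(-9)*(-5) = 486*(-5) = -2430)
n(-523)/B = 1/(-523*(-2430)) = -1/523*(-1/2430) = 1/1270890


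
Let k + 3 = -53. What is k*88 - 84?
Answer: -5012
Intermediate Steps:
k = -56 (k = -3 - 53 = -56)
k*88 - 84 = -56*88 - 84 = -4928 - 84 = -5012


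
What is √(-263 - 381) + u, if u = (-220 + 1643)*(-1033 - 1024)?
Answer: -2927111 + 2*I*√161 ≈ -2.9271e+6 + 25.377*I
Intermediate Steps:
u = -2927111 (u = 1423*(-2057) = -2927111)
√(-263 - 381) + u = √(-263 - 381) - 2927111 = √(-644) - 2927111 = 2*I*√161 - 2927111 = -2927111 + 2*I*√161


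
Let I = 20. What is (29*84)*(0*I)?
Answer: 0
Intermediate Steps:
(29*84)*(0*I) = (29*84)*(0*20) = 2436*0 = 0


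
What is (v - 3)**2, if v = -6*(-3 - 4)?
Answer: 1521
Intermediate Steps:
v = 42 (v = -6*(-7) = 42)
(v - 3)**2 = (42 - 3)**2 = 39**2 = 1521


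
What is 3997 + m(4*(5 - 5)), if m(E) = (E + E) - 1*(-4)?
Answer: 4001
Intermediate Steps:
m(E) = 4 + 2*E (m(E) = 2*E + 4 = 4 + 2*E)
3997 + m(4*(5 - 5)) = 3997 + (4 + 2*(4*(5 - 5))) = 3997 + (4 + 2*(4*0)) = 3997 + (4 + 2*0) = 3997 + (4 + 0) = 3997 + 4 = 4001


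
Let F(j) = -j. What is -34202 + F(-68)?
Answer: -34134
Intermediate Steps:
-34202 + F(-68) = -34202 - 1*(-68) = -34202 + 68 = -34134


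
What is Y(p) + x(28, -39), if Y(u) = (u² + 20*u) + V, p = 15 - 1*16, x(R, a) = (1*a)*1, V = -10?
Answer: -68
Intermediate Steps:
x(R, a) = a (x(R, a) = a*1 = a)
p = -1 (p = 15 - 16 = -1)
Y(u) = -10 + u² + 20*u (Y(u) = (u² + 20*u) - 10 = -10 + u² + 20*u)
Y(p) + x(28, -39) = (-10 + (-1)² + 20*(-1)) - 39 = (-10 + 1 - 20) - 39 = -29 - 39 = -68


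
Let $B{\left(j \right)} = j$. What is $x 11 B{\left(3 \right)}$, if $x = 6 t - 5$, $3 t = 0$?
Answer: $-165$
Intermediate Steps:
$t = 0$ ($t = \frac{1}{3} \cdot 0 = 0$)
$x = -5$ ($x = 6 \cdot 0 - 5 = 0 - 5 = -5$)
$x 11 B{\left(3 \right)} = \left(-5\right) 11 \cdot 3 = \left(-55\right) 3 = -165$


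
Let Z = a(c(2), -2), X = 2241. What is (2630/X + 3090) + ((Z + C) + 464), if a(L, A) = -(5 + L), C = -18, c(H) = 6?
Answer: 7902155/2241 ≈ 3526.2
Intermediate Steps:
a(L, A) = -5 - L
Z = -11 (Z = -5 - 1*6 = -5 - 6 = -11)
(2630/X + 3090) + ((Z + C) + 464) = (2630/2241 + 3090) + ((-11 - 18) + 464) = (2630*(1/2241) + 3090) + (-29 + 464) = (2630/2241 + 3090) + 435 = 6927320/2241 + 435 = 7902155/2241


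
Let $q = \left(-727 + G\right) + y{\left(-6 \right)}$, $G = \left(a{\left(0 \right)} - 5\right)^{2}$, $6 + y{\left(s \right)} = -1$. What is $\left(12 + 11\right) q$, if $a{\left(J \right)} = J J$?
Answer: $-16307$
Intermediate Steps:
$y{\left(s \right)} = -7$ ($y{\left(s \right)} = -6 - 1 = -7$)
$a{\left(J \right)} = J^{2}$
$G = 25$ ($G = \left(0^{2} - 5\right)^{2} = \left(0 - 5\right)^{2} = \left(-5\right)^{2} = 25$)
$q = -709$ ($q = \left(-727 + 25\right) - 7 = -702 - 7 = -709$)
$\left(12 + 11\right) q = \left(12 + 11\right) \left(-709\right) = 23 \left(-709\right) = -16307$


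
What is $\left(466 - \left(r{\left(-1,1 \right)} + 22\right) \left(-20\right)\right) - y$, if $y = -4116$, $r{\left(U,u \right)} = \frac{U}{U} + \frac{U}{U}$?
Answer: $5062$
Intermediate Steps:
$r{\left(U,u \right)} = 2$ ($r{\left(U,u \right)} = 1 + 1 = 2$)
$\left(466 - \left(r{\left(-1,1 \right)} + 22\right) \left(-20\right)\right) - y = \left(466 - \left(2 + 22\right) \left(-20\right)\right) - -4116 = \left(466 - 24 \left(-20\right)\right) + 4116 = \left(466 - -480\right) + 4116 = \left(466 + 480\right) + 4116 = 946 + 4116 = 5062$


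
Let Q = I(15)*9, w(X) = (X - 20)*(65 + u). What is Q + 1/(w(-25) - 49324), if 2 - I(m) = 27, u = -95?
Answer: -10794151/47974 ≈ -225.00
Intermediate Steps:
w(X) = 600 - 30*X (w(X) = (X - 20)*(65 - 95) = (-20 + X)*(-30) = 600 - 30*X)
I(m) = -25 (I(m) = 2 - 1*27 = 2 - 27 = -25)
Q = -225 (Q = -25*9 = -225)
Q + 1/(w(-25) - 49324) = -225 + 1/((600 - 30*(-25)) - 49324) = -225 + 1/((600 + 750) - 49324) = -225 + 1/(1350 - 49324) = -225 + 1/(-47974) = -225 - 1/47974 = -10794151/47974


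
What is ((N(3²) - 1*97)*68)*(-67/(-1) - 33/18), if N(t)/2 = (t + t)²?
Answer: 7324994/3 ≈ 2.4417e+6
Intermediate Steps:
N(t) = 8*t² (N(t) = 2*(t + t)² = 2*(2*t)² = 2*(4*t²) = 8*t²)
((N(3²) - 1*97)*68)*(-67/(-1) - 33/18) = ((8*(3²)² - 1*97)*68)*(-67/(-1) - 33/18) = ((8*9² - 97)*68)*(-67*(-1) - 33*1/18) = ((8*81 - 97)*68)*(67 - 11/6) = ((648 - 97)*68)*(391/6) = (551*68)*(391/6) = 37468*(391/6) = 7324994/3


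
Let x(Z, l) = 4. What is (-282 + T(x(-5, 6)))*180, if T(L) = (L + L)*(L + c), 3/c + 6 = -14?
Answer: -45216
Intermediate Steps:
c = -3/20 (c = 3/(-6 - 14) = 3/(-20) = 3*(-1/20) = -3/20 ≈ -0.15000)
T(L) = 2*L*(-3/20 + L) (T(L) = (L + L)*(L - 3/20) = (2*L)*(-3/20 + L) = 2*L*(-3/20 + L))
(-282 + T(x(-5, 6)))*180 = (-282 + (⅒)*4*(-3 + 20*4))*180 = (-282 + (⅒)*4*(-3 + 80))*180 = (-282 + (⅒)*4*77)*180 = (-282 + 154/5)*180 = -1256/5*180 = -45216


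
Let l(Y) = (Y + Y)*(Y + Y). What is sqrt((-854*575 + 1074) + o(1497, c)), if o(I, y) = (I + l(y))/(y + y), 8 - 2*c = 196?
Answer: 23*I*sqrt(8187447)/94 ≈ 700.12*I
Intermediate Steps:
c = -94 (c = 4 - 1/2*196 = 4 - 98 = -94)
l(Y) = 4*Y**2 (l(Y) = (2*Y)*(2*Y) = 4*Y**2)
o(I, y) = (I + 4*y**2)/(2*y) (o(I, y) = (I + 4*y**2)/(y + y) = (I + 4*y**2)/((2*y)) = (I + 4*y**2)*(1/(2*y)) = (I + 4*y**2)/(2*y))
sqrt((-854*575 + 1074) + o(1497, c)) = sqrt((-854*575 + 1074) + (2*(-94) + (1/2)*1497/(-94))) = sqrt((-491050 + 1074) + (-188 + (1/2)*1497*(-1/94))) = sqrt(-489976 + (-188 - 1497/188)) = sqrt(-489976 - 36841/188) = sqrt(-92152329/188) = 23*I*sqrt(8187447)/94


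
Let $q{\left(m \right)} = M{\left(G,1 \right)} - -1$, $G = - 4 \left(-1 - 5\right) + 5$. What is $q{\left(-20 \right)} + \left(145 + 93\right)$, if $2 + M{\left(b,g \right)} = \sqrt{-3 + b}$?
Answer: $237 + \sqrt{26} \approx 242.1$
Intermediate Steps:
$G = 29$ ($G = \left(-4\right) \left(-6\right) + 5 = 24 + 5 = 29$)
$M{\left(b,g \right)} = -2 + \sqrt{-3 + b}$
$q{\left(m \right)} = -1 + \sqrt{26}$ ($q{\left(m \right)} = \left(-2 + \sqrt{-3 + 29}\right) - -1 = \left(-2 + \sqrt{26}\right) + 1 = -1 + \sqrt{26}$)
$q{\left(-20 \right)} + \left(145 + 93\right) = \left(-1 + \sqrt{26}\right) + \left(145 + 93\right) = \left(-1 + \sqrt{26}\right) + 238 = 237 + \sqrt{26}$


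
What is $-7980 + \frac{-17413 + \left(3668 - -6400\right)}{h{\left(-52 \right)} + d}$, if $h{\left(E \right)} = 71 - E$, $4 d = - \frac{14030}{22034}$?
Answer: $- \frac{1892269760}{235363} \approx -8039.8$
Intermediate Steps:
$d = - \frac{305}{1916}$ ($d = \frac{\left(-14030\right) \frac{1}{22034}}{4} = \frac{1}{4} \left(- \frac{305}{479}\right) = - \frac{305}{1916} \approx -0.15919$)
$-7980 + \frac{-17413 + \left(3668 - -6400\right)}{h{\left(-52 \right)} + d} = -7980 + \frac{-17413 + \left(3668 - -6400\right)}{\left(71 - -52\right) - \frac{305}{1916}} = -7980 + \frac{-17413 + \left(3668 + 6400\right)}{\left(71 + 52\right) - \frac{305}{1916}} = -7980 + \frac{-17413 + 10068}{123 - \frac{305}{1916}} = -7980 - \frac{7345}{\frac{235363}{1916}} = -7980 - \frac{14073020}{235363} = - \frac{1892269760}{235363}$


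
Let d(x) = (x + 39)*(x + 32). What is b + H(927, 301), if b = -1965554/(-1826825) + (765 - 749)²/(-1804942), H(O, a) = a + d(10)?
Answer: 3890954504662759/1648656584575 ≈ 2360.1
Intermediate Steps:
d(x) = (32 + x)*(39 + x) (d(x) = (39 + x)*(32 + x) = (32 + x)*(39 + x))
H(O, a) = 2058 + a (H(O, a) = a + (1248 + 10² + 71*10) = a + (1248 + 100 + 710) = a + 2058 = 2058 + a)
b = 1773621650334/1648656584575 (b = -1965554*(-1/1826825) + 16²*(-1/1804942) = 1965554/1826825 + 256*(-1/1804942) = 1965554/1826825 - 128/902471 = 1773621650334/1648656584575 ≈ 1.0758)
b + H(927, 301) = 1773621650334/1648656584575 + (2058 + 301) = 1773621650334/1648656584575 + 2359 = 3890954504662759/1648656584575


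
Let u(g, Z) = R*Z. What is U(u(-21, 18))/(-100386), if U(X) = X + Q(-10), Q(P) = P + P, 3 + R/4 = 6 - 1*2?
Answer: -2/3861 ≈ -0.00051800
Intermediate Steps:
R = 4 (R = -12 + 4*(6 - 1*2) = -12 + 4*(6 - 2) = -12 + 4*4 = -12 + 16 = 4)
Q(P) = 2*P
u(g, Z) = 4*Z
U(X) = -20 + X (U(X) = X + 2*(-10) = X - 20 = -20 + X)
U(u(-21, 18))/(-100386) = (-20 + 4*18)/(-100386) = (-20 + 72)*(-1/100386) = 52*(-1/100386) = -2/3861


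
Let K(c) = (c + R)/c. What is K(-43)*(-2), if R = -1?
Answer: -88/43 ≈ -2.0465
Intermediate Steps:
K(c) = (-1 + c)/c (K(c) = (c - 1)/c = (-1 + c)/c)
K(-43)*(-2) = ((-1 - 43)/(-43))*(-2) = -1/43*(-44)*(-2) = (44/43)*(-2) = -88/43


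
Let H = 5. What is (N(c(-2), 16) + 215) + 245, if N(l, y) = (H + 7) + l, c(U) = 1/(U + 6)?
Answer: 1889/4 ≈ 472.25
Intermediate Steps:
c(U) = 1/(6 + U)
N(l, y) = 12 + l (N(l, y) = (5 + 7) + l = 12 + l)
(N(c(-2), 16) + 215) + 245 = ((12 + 1/(6 - 2)) + 215) + 245 = ((12 + 1/4) + 215) + 245 = ((12 + ¼) + 215) + 245 = (49/4 + 215) + 245 = 909/4 + 245 = 1889/4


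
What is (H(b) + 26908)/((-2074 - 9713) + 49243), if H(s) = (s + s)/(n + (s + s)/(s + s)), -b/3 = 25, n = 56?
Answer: 255601/355832 ≈ 0.71832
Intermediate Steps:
b = -75 (b = -3*25 = -75)
H(s) = 2*s/57 (H(s) = (s + s)/(56 + (s + s)/(s + s)) = (2*s)/(56 + (2*s)/((2*s))) = (2*s)/(56 + (2*s)*(1/(2*s))) = (2*s)/(56 + 1) = (2*s)/57 = (2*s)*(1/57) = 2*s/57)
(H(b) + 26908)/((-2074 - 9713) + 49243) = ((2/57)*(-75) + 26908)/((-2074 - 9713) + 49243) = (-50/19 + 26908)/(-11787 + 49243) = (511202/19)/37456 = (511202/19)*(1/37456) = 255601/355832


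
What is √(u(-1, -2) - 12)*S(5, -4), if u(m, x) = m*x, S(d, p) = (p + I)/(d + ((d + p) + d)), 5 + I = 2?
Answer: -7*I*√10/11 ≈ -2.0124*I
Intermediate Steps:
I = -3 (I = -5 + 2 = -3)
S(d, p) = (-3 + p)/(p + 3*d) (S(d, p) = (p - 3)/(d + ((d + p) + d)) = (-3 + p)/(d + (p + 2*d)) = (-3 + p)/(p + 3*d))
√(u(-1, -2) - 12)*S(5, -4) = √(-1*(-2) - 12)*((-3 - 4)/(-4 + 3*5)) = √(2 - 12)*(-7/(-4 + 15)) = √(-10)*(-7/11) = (I*√10)*((1/11)*(-7)) = (I*√10)*(-7/11) = -7*I*√10/11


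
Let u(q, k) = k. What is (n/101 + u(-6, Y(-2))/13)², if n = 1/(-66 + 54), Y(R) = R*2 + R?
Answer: 53071225/248251536 ≈ 0.21378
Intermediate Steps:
Y(R) = 3*R (Y(R) = 2*R + R = 3*R)
n = -1/12 (n = 1/(-12) = -1/12 ≈ -0.083333)
(n/101 + u(-6, Y(-2))/13)² = (-1/12/101 + (3*(-2))/13)² = (-1/12*1/101 - 6*1/13)² = (-1/1212 - 6/13)² = (-7285/15756)² = 53071225/248251536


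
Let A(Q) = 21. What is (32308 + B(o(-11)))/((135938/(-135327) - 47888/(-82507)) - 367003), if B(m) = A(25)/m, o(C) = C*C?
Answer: -43648872307965021/495827644625281397 ≈ -0.088032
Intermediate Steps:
o(C) = C²
B(m) = 21/m
(32308 + B(o(-11)))/((135938/(-135327) - 47888/(-82507)) - 367003) = (32308 + 21/((-11)²))/((135938/(-135327) - 47888/(-82507)) - 367003) = (32308 + 21/121)/((135938*(-1/135327) - 47888*(-1/82507)) - 367003) = (32308 + 21*(1/121))/((-135938/135327 + 47888/82507) - 367003) = (32308 + 21/121)/(-4735297190/11165424789 - 367003) = 3909289/(121*(-4097749129134557/11165424789)) = (3909289/121)*(-11165424789/4097749129134557) = -43648872307965021/495827644625281397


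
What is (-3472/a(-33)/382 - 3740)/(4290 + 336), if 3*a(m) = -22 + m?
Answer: -19641746/24298065 ≈ -0.80837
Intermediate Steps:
a(m) = -22/3 + m/3 (a(m) = (-22 + m)/3 = -22/3 + m/3)
(-3472/a(-33)/382 - 3740)/(4290 + 336) = (-3472/(-22/3 + (⅓)*(-33))/382 - 3740)/(4290 + 336) = (-3472/(-22/3 - 11)*(1/382) - 3740)/4626 = (-3472/(-55/3)*(1/382) - 3740)*(1/4626) = (-3472*(-3/55)*(1/382) - 3740)*(1/4626) = ((10416/55)*(1/382) - 3740)*(1/4626) = (5208/10505 - 3740)*(1/4626) = -39283492/10505*1/4626 = -19641746/24298065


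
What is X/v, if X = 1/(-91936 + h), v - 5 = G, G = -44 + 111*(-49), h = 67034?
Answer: 1/136413156 ≈ 7.3307e-9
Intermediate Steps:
G = -5483 (G = -44 - 5439 = -5483)
v = -5478 (v = 5 - 5483 = -5478)
X = -1/24902 (X = 1/(-91936 + 67034) = 1/(-24902) = -1/24902 ≈ -4.0157e-5)
X/v = -1/24902/(-5478) = -1/24902*(-1/5478) = 1/136413156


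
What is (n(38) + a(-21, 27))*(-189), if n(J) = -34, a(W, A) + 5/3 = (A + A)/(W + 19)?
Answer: 11844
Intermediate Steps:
a(W, A) = -5/3 + 2*A/(19 + W) (a(W, A) = -5/3 + (A + A)/(W + 19) = -5/3 + (2*A)/(19 + W) = -5/3 + 2*A/(19 + W))
(n(38) + a(-21, 27))*(-189) = (-34 + (-95 - 5*(-21) + 6*27)/(3*(19 - 21)))*(-189) = (-34 + (⅓)*(-95 + 105 + 162)/(-2))*(-189) = (-34 + (⅓)*(-½)*172)*(-189) = (-34 - 86/3)*(-189) = -188/3*(-189) = 11844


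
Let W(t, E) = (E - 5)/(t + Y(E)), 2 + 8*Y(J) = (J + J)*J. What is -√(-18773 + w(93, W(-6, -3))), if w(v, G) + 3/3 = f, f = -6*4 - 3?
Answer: -3*I*√2089 ≈ -137.12*I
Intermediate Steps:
Y(J) = -¼ + J²/4 (Y(J) = -¼ + ((J + J)*J)/8 = -¼ + ((2*J)*J)/8 = -¼ + (2*J²)/8 = -¼ + J²/4)
W(t, E) = (-5 + E)/(-¼ + t + E²/4) (W(t, E) = (E - 5)/(t + (-¼ + E²/4)) = (-5 + E)/(-¼ + t + E²/4))
f = -27 (f = -24 - 3 = -27)
w(v, G) = -28 (w(v, G) = -1 - 27 = -28)
-√(-18773 + w(93, W(-6, -3))) = -√(-18773 - 28) = -√(-18801) = -3*I*√2089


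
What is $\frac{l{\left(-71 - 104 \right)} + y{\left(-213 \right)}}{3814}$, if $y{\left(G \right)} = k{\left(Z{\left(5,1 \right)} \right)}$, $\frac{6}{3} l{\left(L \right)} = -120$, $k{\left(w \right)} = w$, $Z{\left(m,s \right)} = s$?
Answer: $- \frac{59}{3814} \approx -0.015469$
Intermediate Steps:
$l{\left(L \right)} = -60$ ($l{\left(L \right)} = \frac{1}{2} \left(-120\right) = -60$)
$y{\left(G \right)} = 1$
$\frac{l{\left(-71 - 104 \right)} + y{\left(-213 \right)}}{3814} = \frac{-60 + 1}{3814} = \left(-59\right) \frac{1}{3814} = - \frac{59}{3814}$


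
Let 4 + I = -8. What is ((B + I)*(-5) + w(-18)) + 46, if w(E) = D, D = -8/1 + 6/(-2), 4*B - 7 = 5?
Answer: 80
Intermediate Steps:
I = -12 (I = -4 - 8 = -12)
B = 3 (B = 7/4 + (1/4)*5 = 7/4 + 5/4 = 3)
D = -11 (D = -8*1 + 6*(-1/2) = -8 - 3 = -11)
w(E) = -11
((B + I)*(-5) + w(-18)) + 46 = ((3 - 12)*(-5) - 11) + 46 = (-9*(-5) - 11) + 46 = (45 - 11) + 46 = 34 + 46 = 80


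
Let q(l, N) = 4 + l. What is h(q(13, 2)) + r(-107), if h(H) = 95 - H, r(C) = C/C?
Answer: 79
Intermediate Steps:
r(C) = 1
h(q(13, 2)) + r(-107) = (95 - (4 + 13)) + 1 = (95 - 1*17) + 1 = (95 - 17) + 1 = 78 + 1 = 79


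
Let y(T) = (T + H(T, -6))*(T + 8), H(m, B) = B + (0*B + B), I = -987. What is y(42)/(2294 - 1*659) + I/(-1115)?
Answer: 219083/121535 ≈ 1.8026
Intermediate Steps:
H(m, B) = 2*B (H(m, B) = B + (0 + B) = B + B = 2*B)
y(T) = (-12 + T)*(8 + T) (y(T) = (T + 2*(-6))*(T + 8) = (T - 12)*(8 + T) = (-12 + T)*(8 + T))
y(42)/(2294 - 1*659) + I/(-1115) = (-96 + 42**2 - 4*42)/(2294 - 1*659) - 987/(-1115) = (-96 + 1764 - 168)/(2294 - 659) - 987*(-1/1115) = 1500/1635 + 987/1115 = 1500*(1/1635) + 987/1115 = 100/109 + 987/1115 = 219083/121535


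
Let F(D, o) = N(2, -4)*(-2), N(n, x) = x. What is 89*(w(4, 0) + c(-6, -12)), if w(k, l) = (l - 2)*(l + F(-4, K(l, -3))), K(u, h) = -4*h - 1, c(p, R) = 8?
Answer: -712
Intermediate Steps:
K(u, h) = -1 - 4*h
F(D, o) = 8 (F(D, o) = -4*(-2) = 8)
w(k, l) = (-2 + l)*(8 + l) (w(k, l) = (l - 2)*(l + 8) = (-2 + l)*(8 + l))
89*(w(4, 0) + c(-6, -12)) = 89*((-16 + 0**2 + 6*0) + 8) = 89*((-16 + 0 + 0) + 8) = 89*(-16 + 8) = 89*(-8) = -712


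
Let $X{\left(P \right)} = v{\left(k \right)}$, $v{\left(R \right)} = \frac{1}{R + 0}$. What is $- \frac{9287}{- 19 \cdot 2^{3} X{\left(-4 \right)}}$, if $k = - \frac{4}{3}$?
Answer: $- \frac{9287}{114} \approx -81.465$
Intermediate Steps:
$k = - \frac{4}{3}$ ($k = \left(-4\right) \frac{1}{3} = - \frac{4}{3} \approx -1.3333$)
$v{\left(R \right)} = \frac{1}{R}$
$X{\left(P \right)} = - \frac{3}{4}$ ($X{\left(P \right)} = \frac{1}{- \frac{4}{3}} = - \frac{3}{4}$)
$- \frac{9287}{- 19 \cdot 2^{3} X{\left(-4 \right)}} = - \frac{9287}{- 19 \cdot 2^{3} \left(- \frac{3}{4}\right)} = - \frac{9287}{\left(-19\right) 8 \left(- \frac{3}{4}\right)} = - \frac{9287}{\left(-152\right) \left(- \frac{3}{4}\right)} = - \frac{9287}{114}$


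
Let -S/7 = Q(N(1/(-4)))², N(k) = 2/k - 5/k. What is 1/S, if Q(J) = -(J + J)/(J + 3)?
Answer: -25/448 ≈ -0.055804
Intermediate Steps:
N(k) = -3/k
Q(J) = -2*J/(3 + J)
S = -448/25 (S = -7*576/(3 - 3/(1/(-4)))² = -7*576/(3 - 3/(-¼))² = -7*576/(3 - 3*(-4))² = -7*576/(3 + 12)² = -7*(-2*12/15)² = -7*(-2*12*1/15)² = -7*(-8/5)² = -7*64/25 = -448/25 ≈ -17.920)
1/S = 1/(-448/25) = -25/448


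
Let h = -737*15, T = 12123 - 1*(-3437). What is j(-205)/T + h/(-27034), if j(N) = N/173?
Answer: 2975319143/7277228392 ≈ 0.40885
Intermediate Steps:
j(N) = N/173 (j(N) = N*(1/173) = N/173)
T = 15560 (T = 12123 + 3437 = 15560)
h = -11055
j(-205)/T + h/(-27034) = ((1/173)*(-205))/15560 - 11055/(-27034) = -205/173*1/15560 - 11055*(-1/27034) = -41/538376 + 11055/27034 = 2975319143/7277228392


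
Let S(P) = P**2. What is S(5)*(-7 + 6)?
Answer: -25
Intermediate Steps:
S(5)*(-7 + 6) = 5**2*(-7 + 6) = 25*(-1) = -25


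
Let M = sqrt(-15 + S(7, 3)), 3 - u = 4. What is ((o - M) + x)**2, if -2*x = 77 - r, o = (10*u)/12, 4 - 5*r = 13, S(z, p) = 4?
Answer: 1446949/900 + 1207*I*sqrt(11)/15 ≈ 1607.7 + 266.88*I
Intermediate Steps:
u = -1 (u = 3 - 1*4 = 3 - 4 = -1)
r = -9/5 (r = 4/5 - 1/5*13 = 4/5 - 13/5 = -9/5 ≈ -1.8000)
o = -5/6 (o = (10*(-1))/12 = -10*1/12 = -5/6 ≈ -0.83333)
M = I*sqrt(11) (M = sqrt(-15 + 4) = sqrt(-11) = I*sqrt(11) ≈ 3.3166*I)
x = -197/5 (x = -(77 - 1*(-9/5))/2 = -(77 + 9/5)/2 = -1/2*394/5 = -197/5 ≈ -39.400)
((o - M) + x)**2 = ((-5/6 - I*sqrt(11)) - 197/5)**2 = (-1207/30 - I*sqrt(11))**2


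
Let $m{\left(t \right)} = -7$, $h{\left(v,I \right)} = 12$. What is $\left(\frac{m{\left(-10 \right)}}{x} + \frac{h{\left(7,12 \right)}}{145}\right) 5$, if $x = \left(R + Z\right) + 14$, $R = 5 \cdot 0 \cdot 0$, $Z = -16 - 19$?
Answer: $\frac{181}{87} \approx 2.0805$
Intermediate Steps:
$Z = -35$ ($Z = -16 - 19 = -35$)
$R = 0$ ($R = 0 \cdot 0 = 0$)
$x = -21$ ($x = \left(0 - 35\right) + 14 = -35 + 14 = -21$)
$\left(\frac{m{\left(-10 \right)}}{x} + \frac{h{\left(7,12 \right)}}{145}\right) 5 = \left(- \frac{7}{-21} + \frac{12}{145}\right) 5 = \left(\left(-7\right) \left(- \frac{1}{21}\right) + 12 \cdot \frac{1}{145}\right) 5 = \left(\frac{1}{3} + \frac{12}{145}\right) 5 = \frac{181}{435} \cdot 5 = \frac{181}{87}$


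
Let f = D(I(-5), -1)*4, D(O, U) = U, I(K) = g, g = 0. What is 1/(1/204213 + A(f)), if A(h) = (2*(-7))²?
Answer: 204213/40025749 ≈ 0.0051020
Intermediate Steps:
I(K) = 0
f = -4 (f = -1*4 = -4)
A(h) = 196 (A(h) = (-14)² = 196)
1/(1/204213 + A(f)) = 1/(1/204213 + 196) = 1/(40025749/204213) = 204213/40025749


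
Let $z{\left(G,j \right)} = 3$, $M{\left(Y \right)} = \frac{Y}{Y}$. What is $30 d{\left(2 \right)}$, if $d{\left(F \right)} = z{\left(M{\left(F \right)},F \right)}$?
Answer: $90$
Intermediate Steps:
$M{\left(Y \right)} = 1$
$d{\left(F \right)} = 3$
$30 d{\left(2 \right)} = 30 \cdot 3 = 90$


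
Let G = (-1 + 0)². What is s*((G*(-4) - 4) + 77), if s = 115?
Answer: 7935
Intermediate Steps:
G = 1 (G = (-1)² = 1)
s*((G*(-4) - 4) + 77) = 115*((1*(-4) - 4) + 77) = 115*((-4 - 4) + 77) = 115*(-8 + 77) = 115*69 = 7935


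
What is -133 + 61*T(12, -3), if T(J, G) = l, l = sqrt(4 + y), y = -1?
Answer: -133 + 61*sqrt(3) ≈ -27.345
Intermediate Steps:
l = sqrt(3) (l = sqrt(4 - 1) = sqrt(3) ≈ 1.7320)
T(J, G) = sqrt(3)
-133 + 61*T(12, -3) = -133 + 61*sqrt(3)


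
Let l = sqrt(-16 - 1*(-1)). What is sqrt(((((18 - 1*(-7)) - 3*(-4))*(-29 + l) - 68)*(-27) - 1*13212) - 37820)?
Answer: sqrt(-20225 - 999*I*sqrt(15)) ≈ 13.542 - 142.86*I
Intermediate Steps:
l = I*sqrt(15) (l = sqrt(-16 + 1) = sqrt(-15) = I*sqrt(15) ≈ 3.873*I)
sqrt(((((18 - 1*(-7)) - 3*(-4))*(-29 + l) - 68)*(-27) - 1*13212) - 37820) = sqrt(((((18 - 1*(-7)) - 3*(-4))*(-29 + I*sqrt(15)) - 68)*(-27) - 1*13212) - 37820) = sqrt(((((18 + 7) + 12)*(-29 + I*sqrt(15)) - 68)*(-27) - 13212) - 37820) = sqrt((((25 + 12)*(-29 + I*sqrt(15)) - 68)*(-27) - 13212) - 37820) = sqrt(((37*(-29 + I*sqrt(15)) - 68)*(-27) - 13212) - 37820) = sqrt((((-1073 + 37*I*sqrt(15)) - 68)*(-27) - 13212) - 37820) = sqrt(((-1141 + 37*I*sqrt(15))*(-27) - 13212) - 37820) = sqrt(((30807 - 999*I*sqrt(15)) - 13212) - 37820) = sqrt((17595 - 999*I*sqrt(15)) - 37820) = sqrt(-20225 - 999*I*sqrt(15))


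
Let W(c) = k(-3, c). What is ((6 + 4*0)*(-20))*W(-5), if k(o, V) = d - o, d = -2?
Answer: -120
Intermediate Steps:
k(o, V) = -2 - o
W(c) = 1 (W(c) = -2 - 1*(-3) = -2 + 3 = 1)
((6 + 4*0)*(-20))*W(-5) = ((6 + 4*0)*(-20))*1 = ((6 + 0)*(-20))*1 = (6*(-20))*1 = -120*1 = -120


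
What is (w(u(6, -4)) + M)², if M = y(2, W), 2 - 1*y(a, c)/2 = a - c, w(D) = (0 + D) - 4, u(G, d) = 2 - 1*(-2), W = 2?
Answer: 16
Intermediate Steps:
u(G, d) = 4 (u(G, d) = 2 + 2 = 4)
w(D) = -4 + D (w(D) = D - 4 = -4 + D)
y(a, c) = 4 - 2*a + 2*c (y(a, c) = 4 - 2*(a - c) = 4 + (-2*a + 2*c) = 4 - 2*a + 2*c)
M = 4 (M = 4 - 2*2 + 2*2 = 4 - 4 + 4 = 4)
(w(u(6, -4)) + M)² = ((-4 + 4) + 4)² = (0 + 4)² = 4² = 16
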